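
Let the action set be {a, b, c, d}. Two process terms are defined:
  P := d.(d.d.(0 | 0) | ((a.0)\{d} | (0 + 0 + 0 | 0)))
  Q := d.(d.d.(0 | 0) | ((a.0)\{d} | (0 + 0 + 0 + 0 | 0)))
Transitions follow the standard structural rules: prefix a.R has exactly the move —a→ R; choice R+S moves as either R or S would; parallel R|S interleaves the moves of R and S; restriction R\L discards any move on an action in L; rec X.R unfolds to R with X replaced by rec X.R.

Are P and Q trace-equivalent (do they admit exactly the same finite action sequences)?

YES

LTS(P): 7 reachable states
  m0 = d.(d.d.(0 | 0) | ((a.0)\{d} | (0 + 0 + 0 | 0))) → —d→ m1
  m1 = d.d.(0 | 0) | ((a.0)\{d} | (0 + 0 + 0 | 0)) → —a→ m2, —d→ m3
  m2 = d.d.(0 | 0) | (0\{d} | (0 + 0 + 0 | 0)) → —d→ m4
  m3 = d.(0 | 0) | ((a.0)\{d} | (0 + 0 + 0 | 0)) → —a→ m4, —d→ m5
  m4 = d.(0 | 0) | (0\{d} | (0 + 0 + 0 | 0)) → —d→ m6
  m5 = 0 | 0 | ((a.0)\{d} | (0 + 0 + 0 | 0)) → —a→ m6
  m6 = 0 | 0 | (0\{d} | (0 + 0 + 0 | 0)) → (no moves)
LTS(Q): 7 reachable states
  n0 = d.(d.d.(0 | 0) | ((a.0)\{d} | (0 + 0 + 0 + 0 | 0))) → —d→ n1
  n1 = d.d.(0 | 0) | ((a.0)\{d} | (0 + 0 + 0 + 0 | 0)) → —a→ n2, —d→ n3
  n2 = d.d.(0 | 0) | (0\{d} | (0 + 0 + 0 + 0 | 0)) → —d→ n4
  n3 = d.(0 | 0) | ((a.0)\{d} | (0 + 0 + 0 + 0 | 0)) → —a→ n4, —d→ n5
  n4 = d.(0 | 0) | (0\{d} | (0 + 0 + 0 + 0 | 0)) → —d→ n6
  n5 = 0 | 0 | ((a.0)\{d} | (0 + 0 + 0 + 0 | 0)) → —a→ n6
  n6 = 0 | 0 | (0\{d} | (0 + 0 + 0 + 0 | 0)) → (no moves)
Bisimilarity quotient blocks:
  B0 = {m0, n0}
  B1 = {m1, n1}
  B2 = {m3, n3}
  B3 = {m5, n5}
  B4 = {m6, n6}
  B5 = {m4, n4}
  B6 = {m2, n2}
m0 ∈ B0, n0 ∈ B0 → same block
Bisimilar ⇒ trace-equivalent.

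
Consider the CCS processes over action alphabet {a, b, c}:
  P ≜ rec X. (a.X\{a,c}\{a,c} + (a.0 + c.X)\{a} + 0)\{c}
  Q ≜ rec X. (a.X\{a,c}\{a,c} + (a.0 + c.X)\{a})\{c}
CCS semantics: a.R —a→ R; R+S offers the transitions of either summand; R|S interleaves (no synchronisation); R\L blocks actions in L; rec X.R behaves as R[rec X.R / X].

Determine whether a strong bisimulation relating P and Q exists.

LTS(P): 2 reachable states
  s0 = rec X. (a.X\{a,c}\{a,c} + (a.0 + c.X)\{a} + 0)\{c} has moves --a--▸ s1
  s1 = (rec X. (a.X\{a,c}\{a,c} + (a.0 + c.X)\{a} + 0)\{c})\{a,c}\{a,c}\{c} has moves (no moves)
LTS(Q): 2 reachable states
  t0 = rec X. (a.X\{a,c}\{a,c} + (a.0 + c.X)\{a})\{c} has moves --a--▸ t1
  t1 = (rec X. (a.X\{a,c}\{a,c} + (a.0 + c.X)\{a})\{c})\{a,c}\{a,c}\{c} has moves (no moves)
Coarsest stable partition (strong bisimilarity classes):
  B0 = {s0, t0}
  B1 = {s1, t1}
s0 ∈ B0, t0 ∈ B0 → same block

YES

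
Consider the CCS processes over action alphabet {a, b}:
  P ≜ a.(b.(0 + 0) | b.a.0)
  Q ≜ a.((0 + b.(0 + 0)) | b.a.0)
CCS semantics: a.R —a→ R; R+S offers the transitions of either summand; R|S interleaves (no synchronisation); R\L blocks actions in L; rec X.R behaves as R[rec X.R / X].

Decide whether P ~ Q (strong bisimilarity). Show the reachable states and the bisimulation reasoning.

YES

P's transition system — 7 states:
  s0 = a.(b.(0 + 0) | b.a.0) ⊢ =a=> s1
  s1 = b.(0 + 0) | b.a.0 ⊢ =b=> s2, =b=> s3
  s2 = (0 + 0) | b.a.0 ⊢ =b=> s4
  s3 = b.(0 + 0) | a.0 ⊢ =a=> s5, =b=> s4
  s4 = (0 + 0) | a.0 ⊢ =a=> s6
  s5 = b.(0 + 0) | 0 ⊢ =b=> s6
  s6 = (0 + 0) | 0 ⊢ ·
Q's transition system — 7 states:
  t0 = a.((0 + b.(0 + 0)) | b.a.0) ⊢ =a=> t1
  t1 = (0 + b.(0 + 0)) | b.a.0 ⊢ =b=> t2, =b=> t3
  t2 = (0 + 0) | b.a.0 ⊢ =b=> t4
  t3 = (0 + b.(0 + 0)) | a.0 ⊢ =a=> t5, =b=> t4
  t4 = (0 + 0) | a.0 ⊢ =a=> t6
  t5 = (0 + b.(0 + 0)) | 0 ⊢ =b=> t6
  t6 = (0 + 0) | 0 ⊢ ·
Bisimilarity quotient blocks:
  B0 = {s0, t0}
  B1 = {s1, t1}
  B2 = {s2, t2}
  B3 = {s4, t4}
  B4 = {s6, t6}
  B5 = {s3, t3}
  B6 = {s5, t5}
s0 ∈ B0, t0 ∈ B0 → same block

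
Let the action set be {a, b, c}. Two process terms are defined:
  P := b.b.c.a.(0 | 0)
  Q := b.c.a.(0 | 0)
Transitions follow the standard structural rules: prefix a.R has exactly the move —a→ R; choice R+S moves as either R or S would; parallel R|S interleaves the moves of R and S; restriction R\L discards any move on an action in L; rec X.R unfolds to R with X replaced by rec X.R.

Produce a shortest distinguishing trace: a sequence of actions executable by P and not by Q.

LTS(P): 5 reachable states
  p0 = b.b.c.a.(0 | 0) → -b-> p1
  p1 = b.c.a.(0 | 0) → -b-> p2
  p2 = c.a.(0 | 0) → -c-> p3
  p3 = a.(0 | 0) → -a-> p4
  p4 = 0 | 0 → stopped
LTS(Q): 4 reachable states
  q0 = b.c.a.(0 | 0) → -b-> q1
  q1 = c.a.(0 | 0) → -c-> q2
  q2 = a.(0 | 0) → -a-> q3
  q3 = 0 | 0 → stopped
Trace ⟨bb⟩ through P, begin at {p0}:
  [1] b ⇒ {p1}
  [2] b ⇒ {p2}
  — P admits the full trace.
Trace ⟨bb⟩ through Q, begin at {q0}:
  [1] b ⇒ {q1}
  [2] b ⇒ ∅  — Q cannot continue

bb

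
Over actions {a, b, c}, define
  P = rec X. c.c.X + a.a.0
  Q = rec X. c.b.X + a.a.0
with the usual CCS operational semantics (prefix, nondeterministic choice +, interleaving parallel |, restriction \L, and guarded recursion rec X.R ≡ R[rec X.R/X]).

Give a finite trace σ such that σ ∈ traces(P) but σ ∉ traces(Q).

P's transition system — 4 states:
  s0 = rec X. c.c.X + a.a.0 | =a=> s1, =c=> s2
  s1 = a.0 | =a=> s3
  s2 = c.(rec X. c.c.X + a.a.0) | =c=> s0
  s3 = 0 | stopped
Q's transition system — 4 states:
  t0 = rec X. c.b.X + a.a.0 | =a=> t1, =c=> t2
  t1 = a.0 | =a=> t3
  t2 = b.(rec X. c.b.X + a.a.0) | =b=> t0
  t3 = 0 | stopped
Run σ = ⟨cc⟩ on P: start {s0}
  step 1 (c): {s2}
  step 2 (c): {s0}
  P completes σ.
Run σ = ⟨cc⟩ on Q: start {t0}
  step 1 (c): {t2}
  step 2 (c): no successor for Q

cc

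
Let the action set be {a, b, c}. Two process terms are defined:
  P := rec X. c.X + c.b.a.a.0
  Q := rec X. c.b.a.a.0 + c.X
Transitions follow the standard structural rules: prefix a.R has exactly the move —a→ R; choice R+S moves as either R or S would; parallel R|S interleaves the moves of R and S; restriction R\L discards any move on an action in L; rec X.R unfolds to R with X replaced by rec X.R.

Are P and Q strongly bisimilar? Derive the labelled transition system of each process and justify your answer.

LTS(P): 5 reachable states
  u0 = rec X. c.X + c.b.a.a.0 → ··c··> u0, ··c··> u1
  u1 = b.a.a.0 → ··b··> u2
  u2 = a.a.0 → ··a··> u3
  u3 = a.0 → ··a··> u4
  u4 = 0 → ∅
LTS(Q): 5 reachable states
  v0 = rec X. c.b.a.a.0 + c.X → ··c··> v0, ··c··> v1
  v1 = b.a.a.0 → ··b··> v2
  v2 = a.a.0 → ··a··> v3
  v3 = a.0 → ··a··> v4
  v4 = 0 → ∅
Partition-refinement fixed point:
  B0 = {u0, v0}
  B1 = {u1, v1}
  B2 = {u2, v2}
  B3 = {u3, v3}
  B4 = {u4, v4}
u0 ∈ B0, v0 ∈ B0 → same block

YES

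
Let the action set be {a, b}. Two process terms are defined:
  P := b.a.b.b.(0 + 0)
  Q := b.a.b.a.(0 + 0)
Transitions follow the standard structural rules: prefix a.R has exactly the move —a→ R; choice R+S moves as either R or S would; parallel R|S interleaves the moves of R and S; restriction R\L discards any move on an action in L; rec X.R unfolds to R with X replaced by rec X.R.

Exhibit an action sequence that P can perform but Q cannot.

babb

Reachable graph of P (5 states):
  p0 = b.a.b.b.(0 + 0) :: --b--▸ p1
  p1 = a.b.b.(0 + 0) :: --a--▸ p2
  p2 = b.b.(0 + 0) :: --b--▸ p3
  p3 = b.(0 + 0) :: --b--▸ p4
  p4 = 0 + 0 :: deadlocked
Reachable graph of Q (5 states):
  q0 = b.a.b.a.(0 + 0) :: --b--▸ q1
  q1 = a.b.a.(0 + 0) :: --a--▸ q2
  q2 = b.a.(0 + 0) :: --b--▸ q3
  q3 = a.(0 + 0) :: --a--▸ q4
  q4 = 0 + 0 :: deadlocked
Run σ = ⟨babb⟩ on P: start {p0}
  [1] b ⇒ {p1}
  [2] a ⇒ {p2}
  [3] b ⇒ {p3}
  [4] b ⇒ {p4}
  ✓ P
Run σ = ⟨babb⟩ on Q: start {q0}
  [1] b ⇒ {q1}
  [2] a ⇒ {q2}
  [3] b ⇒ {q3}
  [4] b ⇒ ∅ (Q stuck)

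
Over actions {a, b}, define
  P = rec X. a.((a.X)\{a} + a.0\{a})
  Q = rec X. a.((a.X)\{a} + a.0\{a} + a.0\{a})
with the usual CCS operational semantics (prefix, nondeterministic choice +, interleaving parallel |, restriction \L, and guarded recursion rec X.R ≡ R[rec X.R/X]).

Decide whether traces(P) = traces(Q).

trace-equivalent

Reachable graph of P (3 states):
  m0 = rec X. a.((a.X)\{a} + a.0\{a}) ⊢ =a=> m1
  m1 = (a.(rec X. a.((a.X)\{a} + a.0\{a})))\{a} + a.0\{a} ⊢ =a=> m2
  m2 = 0\{a} ⊢ (no moves)
Reachable graph of Q (3 states):
  n0 = rec X. a.((a.X)\{a} + a.0\{a} + a.0\{a}) ⊢ =a=> n1
  n1 = (a.(rec X. a.((a.X)\{a} + a.0\{a} + a.0\{a})))\{a} + a.0\{a} + a.0\{a} ⊢ =a=> n2
  n2 = 0\{a} ⊢ (no moves)
Partition-refinement fixed point:
  B0 = {m0, n0}
  B1 = {m1, n1}
  B2 = {m2, n2}
m0 ∈ B0, n0 ∈ B0 → same block
Bisimilar ⇒ trace-equivalent.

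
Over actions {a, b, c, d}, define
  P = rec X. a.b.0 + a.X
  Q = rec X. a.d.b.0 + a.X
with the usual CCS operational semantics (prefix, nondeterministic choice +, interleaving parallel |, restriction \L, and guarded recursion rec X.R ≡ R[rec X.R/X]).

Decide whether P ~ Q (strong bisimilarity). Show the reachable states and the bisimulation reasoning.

Reachable graph of P (3 states):
  u0 = rec X. a.b.0 + a.X ⊢ =a=> u0, =a=> u1
  u1 = b.0 ⊢ =b=> u2
  u2 = 0 ⊢ deadlocked
Reachable graph of Q (4 states):
  v0 = rec X. a.d.b.0 + a.X ⊢ =a=> v0, =a=> v1
  v1 = d.b.0 ⊢ =d=> v2
  v2 = b.0 ⊢ =b=> v3
  v3 = 0 ⊢ deadlocked
Partition-refinement fixed point:
  B0 = {u0}
  B1 = {u1, v2}
  B2 = {u2, v3}
  B3 = {v0}
  B4 = {v1}
u0 ∈ B0, v0 ∈ B3 → different blocks

P ≁ Q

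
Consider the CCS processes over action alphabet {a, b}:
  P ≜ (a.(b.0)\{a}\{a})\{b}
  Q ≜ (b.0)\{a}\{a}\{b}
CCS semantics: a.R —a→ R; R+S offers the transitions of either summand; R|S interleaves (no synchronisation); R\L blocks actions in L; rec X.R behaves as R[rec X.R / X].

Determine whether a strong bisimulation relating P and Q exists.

not bisimilar

LTS(P): 2 reachable states
  u0 = (a.(b.0)\{a}\{a})\{b} | --a--▸ u1
  u1 = (b.0)\{a}\{a}\{b} | stopped
LTS(Q): 1 reachable states
  v0 = (b.0)\{a}\{a}\{b} | stopped
Bisimilarity quotient blocks:
  B0 = {u0}
  B1 = {u1, v0}
u0 ∈ B0, v0 ∈ B1 → different blocks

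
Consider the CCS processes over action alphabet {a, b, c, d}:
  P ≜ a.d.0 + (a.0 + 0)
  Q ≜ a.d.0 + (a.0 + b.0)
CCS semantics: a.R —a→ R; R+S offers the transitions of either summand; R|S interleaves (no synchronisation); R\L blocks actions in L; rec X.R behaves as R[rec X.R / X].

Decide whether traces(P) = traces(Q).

Reachable graph of P (3 states):
  p0 = a.d.0 + (a.0 + 0) | --a--▸ p1, --a--▸ p2
  p1 = 0 | (no moves)
  p2 = d.0 | --d--▸ p1
Reachable graph of Q (3 states):
  q0 = a.d.0 + (a.0 + b.0) | --a--▸ q1, --a--▸ q2, --b--▸ q1
  q1 = 0 | (no moves)
  q2 = d.0 | --d--▸ q1
Executing b from Q (initial set {q0}):
  [1] b ⇒ {q1}
  ✓ Q
Executing b from P (initial set {p0}):
  [1] b ⇒ no successor for P

traces(P) ≠ traces(Q) — witness ⟨b⟩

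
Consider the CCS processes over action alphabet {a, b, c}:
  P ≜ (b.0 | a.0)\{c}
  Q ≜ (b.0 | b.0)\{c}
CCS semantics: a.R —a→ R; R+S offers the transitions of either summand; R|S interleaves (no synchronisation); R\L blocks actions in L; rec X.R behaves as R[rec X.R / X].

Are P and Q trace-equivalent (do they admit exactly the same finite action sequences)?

trace-distinct — witness ⟨a⟩

LTS(P): 4 reachable states
  m0 = (b.0 | a.0)\{c} ⊢ -a-> m1, -b-> m2
  m1 = (b.0 | 0)\{c} ⊢ -b-> m3
  m2 = (0 | a.0)\{c} ⊢ -a-> m3
  m3 = (0 | 0)\{c} ⊢ deadlocked
LTS(Q): 4 reachable states
  n0 = (b.0 | b.0)\{c} ⊢ -b-> n1, -b-> n2
  n1 = (0 | b.0)\{c} ⊢ -b-> n3
  n2 = (b.0 | 0)\{c} ⊢ -b-> n3
  n3 = (0 | 0)\{c} ⊢ deadlocked
Run σ = ⟨a⟩ on P: start {m0}
  after a @ step 1: {m1}
  — P admits the full trace.
Run σ = ⟨a⟩ on Q: start {n0}
  after a @ step 1: no successor for Q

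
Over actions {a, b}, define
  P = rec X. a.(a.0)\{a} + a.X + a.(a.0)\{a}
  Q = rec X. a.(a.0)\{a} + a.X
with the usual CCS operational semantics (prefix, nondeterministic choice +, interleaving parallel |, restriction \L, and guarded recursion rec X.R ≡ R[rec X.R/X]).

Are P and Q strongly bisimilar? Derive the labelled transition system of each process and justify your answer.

P's transition system — 2 states:
  u0 = rec X. a.(a.0)\{a} + a.X + a.(a.0)\{a} :: =a=> u0, =a=> u1
  u1 = (a.0)\{a} :: ∅
Q's transition system — 2 states:
  v0 = rec X. a.(a.0)\{a} + a.X :: =a=> v0, =a=> v1
  v1 = (a.0)\{a} :: ∅
Bisimilarity quotient blocks:
  B0 = {u0, v0}
  B1 = {u1, v1}
u0 ∈ B0, v0 ∈ B0 → same block

bisimilar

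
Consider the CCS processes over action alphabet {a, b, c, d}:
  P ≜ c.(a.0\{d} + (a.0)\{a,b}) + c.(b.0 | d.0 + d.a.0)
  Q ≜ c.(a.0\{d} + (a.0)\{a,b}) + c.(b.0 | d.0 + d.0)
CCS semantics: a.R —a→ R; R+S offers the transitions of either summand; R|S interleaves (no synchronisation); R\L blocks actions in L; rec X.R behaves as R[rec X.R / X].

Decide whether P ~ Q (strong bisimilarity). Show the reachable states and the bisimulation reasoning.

Reachable graph of P (9 states):
  m0 = c.(a.0\{d} + (a.0)\{a,b}) + c.(b.0 | d.0 + d.a.0) → =c=> m1, =c=> m2
  m1 = a.0\{d} + (a.0)\{a,b} → =a=> m3
  m2 = b.0 | d.0 + d.a.0 → =b=> m4, =d=> m5, =d=> m6
  m3 = 0\{d} → ·
  m4 = 0 | d.0 → =d=> m7
  m5 = a.0 → =a=> m8
  m6 = b.0 | 0 → =b=> m7
  m7 = 0 | 0 → ·
  m8 = 0 → ·
Reachable graph of Q (8 states):
  n0 = c.(a.0\{d} + (a.0)\{a,b}) + c.(b.0 | d.0 + d.0) → =c=> n1, =c=> n2
  n1 = a.0\{d} + (a.0)\{a,b} → =a=> n3
  n2 = b.0 | d.0 + d.0 → =b=> n4, =d=> n5, =d=> n6
  n3 = 0\{d} → ·
  n4 = 0 | d.0 → =d=> n7
  n5 = 0 → ·
  n6 = b.0 | 0 → =b=> n7
  n7 = 0 | 0 → ·
Bisimilarity quotient blocks:
  B0 = {m0}
  B1 = {m2}
  B2 = {m1, m5, n1}
  B3 = {m3, m7, m8, n3, n5, n7}
  B4 = {m6, n6}
  B5 = {m4, n4}
  B6 = {n0}
  B7 = {n2}
m0 ∈ B0, n0 ∈ B6 → different blocks

P ≁ Q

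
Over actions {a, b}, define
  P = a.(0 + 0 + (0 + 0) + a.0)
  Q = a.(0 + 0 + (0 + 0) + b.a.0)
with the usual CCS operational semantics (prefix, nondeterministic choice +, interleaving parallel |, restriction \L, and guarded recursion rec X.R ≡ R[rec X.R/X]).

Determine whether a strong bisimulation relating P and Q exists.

LTS(P): 3 reachable states
  p0 = a.(0 + 0 + (0 + 0) + a.0) :: --a--▸ p1
  p1 = 0 + 0 + (0 + 0) + a.0 :: --a--▸ p2
  p2 = 0 :: deadlocked
LTS(Q): 4 reachable states
  q0 = a.(0 + 0 + (0 + 0) + b.a.0) :: --a--▸ q1
  q1 = 0 + 0 + (0 + 0) + b.a.0 :: --b--▸ q2
  q2 = a.0 :: --a--▸ q3
  q3 = 0 :: deadlocked
Bisimilarity quotient blocks:
  B0 = {p0}
  B1 = {p1, q2}
  B2 = {p2, q3}
  B3 = {q0}
  B4 = {q1}
p0 ∈ B0, q0 ∈ B3 → different blocks

NO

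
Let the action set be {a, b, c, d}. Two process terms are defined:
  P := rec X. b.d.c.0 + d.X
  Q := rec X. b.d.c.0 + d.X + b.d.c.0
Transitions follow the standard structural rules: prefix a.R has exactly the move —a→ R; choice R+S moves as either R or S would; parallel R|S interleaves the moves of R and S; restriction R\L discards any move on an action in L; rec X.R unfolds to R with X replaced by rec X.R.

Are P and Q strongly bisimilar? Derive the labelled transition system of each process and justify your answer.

bisimilar

P's transition system — 4 states:
  p0 = rec X. b.d.c.0 + d.X has moves --b--▸ p1, --d--▸ p0
  p1 = d.c.0 has moves --d--▸ p2
  p2 = c.0 has moves --c--▸ p3
  p3 = 0 has moves stopped
Q's transition system — 4 states:
  q0 = rec X. b.d.c.0 + d.X + b.d.c.0 has moves --b--▸ q1, --d--▸ q0
  q1 = d.c.0 has moves --d--▸ q2
  q2 = c.0 has moves --c--▸ q3
  q3 = 0 has moves stopped
Partition-refinement fixed point:
  B0 = {p0, q0}
  B1 = {p1, q1}
  B2 = {p2, q2}
  B3 = {p3, q3}
p0 ∈ B0, q0 ∈ B0 → same block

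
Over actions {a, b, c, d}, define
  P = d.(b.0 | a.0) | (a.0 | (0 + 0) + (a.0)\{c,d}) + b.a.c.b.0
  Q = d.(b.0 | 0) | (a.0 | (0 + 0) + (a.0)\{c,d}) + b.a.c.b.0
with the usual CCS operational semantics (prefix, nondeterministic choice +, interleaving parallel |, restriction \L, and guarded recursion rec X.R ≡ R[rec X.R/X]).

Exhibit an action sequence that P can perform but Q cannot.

ada

LTS(P): 19 reachable states
  u0 = d.(b.0 | a.0) | (a.0 | (0 + 0) + (a.0)\{c,d}) + b.a.c.b.0 ⊢ -a-> u1, -a-> u2, -b-> u3, -d-> u4
  u1 = d.(b.0 | a.0) | (0 | (0 + 0)) ⊢ -d-> u5
  u2 = d.(b.0 | a.0) | 0\{c,d} ⊢ -d-> u6
  u3 = a.c.b.0 ⊢ -a-> u7
  u4 = b.0 | a.0 | (a.0 | (0 + 0) + (a.0)\{c,d}) ⊢ -a-> u5, -a-> u6, -a-> u8, -b-> u9
  u5 = b.0 | a.0 | (0 | (0 + 0)) ⊢ -a-> u10, -b-> u11
  u6 = b.0 | a.0 | 0\{c,d} ⊢ -a-> u12, -b-> u13
  u7 = c.b.0 ⊢ -c-> u14
  u8 = b.0 | 0 | (a.0 | (0 + 0) + (a.0)\{c,d}) ⊢ -a-> u10, -a-> u12, -b-> u15
  u9 = 0 | a.0 | (a.0 | (0 + 0) + (a.0)\{c,d}) ⊢ -a-> u11, -a-> u13, -a-> u15
  u10 = b.0 | 0 | (0 | (0 + 0)) ⊢ -b-> u16
  u11 = 0 | a.0 | (0 | (0 + 0)) ⊢ -a-> u16
  u12 = b.0 | 0 | 0\{c,d} ⊢ -b-> u17
  u13 = 0 | a.0 | 0\{c,d} ⊢ -a-> u17
  u14 = b.0 ⊢ -b-> u18
  u15 = 0 | 0 | (a.0 | (0 + 0) + (a.0)\{c,d}) ⊢ -a-> u16, -a-> u17
  u16 = 0 | 0 | (0 | (0 + 0)) ⊢ deadlocked
  u17 = 0 | 0 | 0\{c,d} ⊢ deadlocked
  u18 = 0 ⊢ deadlocked
LTS(Q): 13 reachable states
  v0 = d.(b.0 | 0) | (a.0 | (0 + 0) + (a.0)\{c,d}) + b.a.c.b.0 ⊢ -a-> v1, -a-> v2, -b-> v3, -d-> v4
  v1 = d.(b.0 | 0) | (0 | (0 + 0)) ⊢ -d-> v5
  v2 = d.(b.0 | 0) | 0\{c,d} ⊢ -d-> v6
  v3 = a.c.b.0 ⊢ -a-> v7
  v4 = b.0 | 0 | (a.0 | (0 + 0) + (a.0)\{c,d}) ⊢ -a-> v5, -a-> v6, -b-> v8
  v5 = b.0 | 0 | (0 | (0 + 0)) ⊢ -b-> v9
  v6 = b.0 | 0 | 0\{c,d} ⊢ -b-> v10
  v7 = c.b.0 ⊢ -c-> v11
  v8 = 0 | 0 | (a.0 | (0 + 0) + (a.0)\{c,d}) ⊢ -a-> v10, -a-> v9
  v9 = 0 | 0 | (0 | (0 + 0)) ⊢ deadlocked
  v10 = 0 | 0 | 0\{c,d} ⊢ deadlocked
  v11 = b.0 ⊢ -b-> v12
  v12 = 0 ⊢ deadlocked
Run σ = ⟨ada⟩ on P: start {u0}
  step 1 (a): {u1, u2}
  step 2 (d): {u5, u6}
  step 3 (a): {u10, u12}
  — P admits the full trace.
Run σ = ⟨ada⟩ on Q: start {v0}
  step 1 (a): {v1, v2}
  step 2 (d): {v5, v6}
  step 3 (a): ∅  — Q cannot continue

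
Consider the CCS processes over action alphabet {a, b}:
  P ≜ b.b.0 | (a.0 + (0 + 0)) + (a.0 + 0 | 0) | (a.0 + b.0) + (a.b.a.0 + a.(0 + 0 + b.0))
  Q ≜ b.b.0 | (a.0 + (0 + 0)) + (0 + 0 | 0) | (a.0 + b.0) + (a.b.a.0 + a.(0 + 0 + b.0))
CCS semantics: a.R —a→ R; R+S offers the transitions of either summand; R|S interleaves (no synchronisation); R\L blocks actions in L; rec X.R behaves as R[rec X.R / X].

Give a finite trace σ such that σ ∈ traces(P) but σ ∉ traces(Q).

aa

LTS(P): 12 reachable states
  u0 = b.b.0 | (a.0 + (0 + 0)) + (a.0 + 0 | 0) | (a.0 + b.0) + (a.b.a.0 + a.(0 + 0 + b.0)) :: -a-> u1, -a-> u2, -a-> u3, -a-> u4, -a-> u5, -b-> u1, -b-> u6
  u1 = (a.0 + 0 | 0) | 0 :: -a-> u7
  u2 = 0 + 0 + b.0 :: -b-> u8
  u3 = 0 | (a.0 + b.0) :: -a-> u7, -b-> u7
  u4 = b.a.0 :: -b-> u9
  u5 = b.b.0 | 0 :: -b-> u10
  u6 = b.0 | (a.0 + (0 + 0)) :: -a-> u10, -b-> u11
  u7 = 0 | 0 :: (no moves)
  u8 = 0 :: (no moves)
  u9 = a.0 :: -a-> u8
  u10 = b.0 | 0 :: -b-> u7
  u11 = 0 | (a.0 + (0 + 0)) :: -a-> u7
LTS(Q): 11 reachable states
  v0 = b.b.0 | (a.0 + (0 + 0)) + (0 + 0 | 0) | (a.0 + b.0) + (a.b.a.0 + a.(0 + 0 + b.0)) :: -a-> v1, -a-> v2, -a-> v3, -a-> v4, -b-> v1, -b-> v5
  v1 = (0 + 0 | 0) | 0 :: (no moves)
  v2 = 0 + 0 + b.0 :: -b-> v6
  v3 = b.a.0 :: -b-> v7
  v4 = b.b.0 | 0 :: -b-> v8
  v5 = b.0 | (a.0 + (0 + 0)) :: -a-> v8, -b-> v9
  v6 = 0 :: (no moves)
  v7 = a.0 :: -a-> v6
  v8 = b.0 | 0 :: -b-> v10
  v9 = 0 | (a.0 + (0 + 0)) :: -a-> v10
  v10 = 0 | 0 :: (no moves)
Trace ⟨aa⟩ through P, begin at {u0}:
  after a @ step 1: {u1, u2, u3, u4, u5}
  after a @ step 2: {u7}
  ✓ P
Trace ⟨aa⟩ through Q, begin at {v0}:
  after a @ step 1: {v1, v2, v3, v4}
  after a @ step 2: no successor for Q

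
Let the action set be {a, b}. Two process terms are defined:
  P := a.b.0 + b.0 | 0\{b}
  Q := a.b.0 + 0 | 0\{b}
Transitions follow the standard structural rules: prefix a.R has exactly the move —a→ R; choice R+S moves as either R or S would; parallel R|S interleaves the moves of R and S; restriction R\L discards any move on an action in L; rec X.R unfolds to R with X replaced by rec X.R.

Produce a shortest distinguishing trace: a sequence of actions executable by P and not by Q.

b

Reachable graph of P (4 states):
  p0 = a.b.0 + b.0 | 0\{b} ⊢ ··a··> p1, ··b··> p2
  p1 = b.0 ⊢ ··b··> p3
  p2 = 0 | 0\{b} ⊢ ∅
  p3 = 0 ⊢ ∅
Reachable graph of Q (3 states):
  q0 = a.b.0 + 0 | 0\{b} ⊢ ··a··> q1
  q1 = b.0 ⊢ ··b··> q2
  q2 = 0 ⊢ ∅
Run σ = ⟨b⟩ on P: start {p0}
  after b @ step 1: {p2}
  — P admits the full trace.
Run σ = ⟨b⟩ on Q: start {q0}
  after b @ step 1: ∅ (Q stuck)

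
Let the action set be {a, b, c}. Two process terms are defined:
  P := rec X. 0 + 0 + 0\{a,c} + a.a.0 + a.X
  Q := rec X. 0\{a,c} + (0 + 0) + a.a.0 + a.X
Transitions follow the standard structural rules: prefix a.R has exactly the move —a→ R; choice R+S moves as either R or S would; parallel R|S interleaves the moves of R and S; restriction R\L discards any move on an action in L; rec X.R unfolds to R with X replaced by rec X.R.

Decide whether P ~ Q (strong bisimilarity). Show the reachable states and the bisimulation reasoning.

P ~ Q

Reachable graph of P (3 states):
  p0 = rec X. 0 + 0 + 0\{a,c} + a.a.0 + a.X | ··a··> p0, ··a··> p1
  p1 = a.0 | ··a··> p2
  p2 = 0 | deadlocked
Reachable graph of Q (3 states):
  q0 = rec X. 0\{a,c} + (0 + 0) + a.a.0 + a.X | ··a··> q0, ··a··> q1
  q1 = a.0 | ··a··> q2
  q2 = 0 | deadlocked
Partition-refinement fixed point:
  B0 = {p0, q0}
  B1 = {p1, q1}
  B2 = {p2, q2}
p0 ∈ B0, q0 ∈ B0 → same block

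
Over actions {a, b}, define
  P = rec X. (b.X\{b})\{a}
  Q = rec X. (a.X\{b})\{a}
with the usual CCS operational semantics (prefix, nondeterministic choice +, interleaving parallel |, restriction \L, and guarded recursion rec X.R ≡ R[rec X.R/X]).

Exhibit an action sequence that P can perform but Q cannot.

b

P's transition system — 2 states:
  p0 = rec X. (b.X\{b})\{a} :: =b=> p1
  p1 = (rec X. (b.X\{b})\{a})\{b}\{a} :: deadlocked
Q's transition system — 1 states:
  q0 = rec X. (a.X\{b})\{a} :: deadlocked
Trace ⟨b⟩ through P, begin at {p0}:
  after b @ step 1: {p1}
  P completes σ.
Trace ⟨b⟩ through Q, begin at {q0}:
  after b @ step 1: ∅  — Q cannot continue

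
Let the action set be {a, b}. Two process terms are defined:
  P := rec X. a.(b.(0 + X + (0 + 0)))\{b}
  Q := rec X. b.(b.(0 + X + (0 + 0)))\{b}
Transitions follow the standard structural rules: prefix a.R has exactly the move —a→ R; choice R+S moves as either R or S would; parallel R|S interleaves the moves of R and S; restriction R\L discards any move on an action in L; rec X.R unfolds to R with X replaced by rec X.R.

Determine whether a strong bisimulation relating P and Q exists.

P ≁ Q

P's transition system — 2 states:
  m0 = rec X. a.(b.(0 + X + (0 + 0)))\{b} ⊢ --a--▸ m1
  m1 = (b.(0 + (rec X. a.(b.(0 + X + (0 + 0)))\{b}) + (0 + 0)))\{b} ⊢ ∅
Q's transition system — 2 states:
  n0 = rec X. b.(b.(0 + X + (0 + 0)))\{b} ⊢ --b--▸ n1
  n1 = (b.(0 + (rec X. b.(b.(0 + X + (0 + 0)))\{b}) + (0 + 0)))\{b} ⊢ ∅
Coarsest stable partition (strong bisimilarity classes):
  B0 = {m0}
  B1 = {m1, n1}
  B2 = {n0}
m0 ∈ B0, n0 ∈ B2 → different blocks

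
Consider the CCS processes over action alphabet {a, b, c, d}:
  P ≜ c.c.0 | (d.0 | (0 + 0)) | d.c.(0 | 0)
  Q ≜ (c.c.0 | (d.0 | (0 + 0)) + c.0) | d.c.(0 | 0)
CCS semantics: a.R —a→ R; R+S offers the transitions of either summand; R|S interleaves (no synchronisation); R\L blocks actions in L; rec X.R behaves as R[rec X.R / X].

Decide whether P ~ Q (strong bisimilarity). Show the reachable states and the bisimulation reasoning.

NO

LTS(P): 18 reachable states
  u0 = c.c.0 | (d.0 | (0 + 0)) | d.c.(0 | 0) ⊢ --c--▸ u1, --d--▸ u2, --d--▸ u3
  u1 = c.0 | (d.0 | (0 + 0)) | d.c.(0 | 0) ⊢ --c--▸ u4, --d--▸ u5, --d--▸ u6
  u2 = c.c.0 | (0 | (0 + 0)) | d.c.(0 | 0) ⊢ --c--▸ u5, --d--▸ u7
  u3 = c.c.0 | (d.0 | (0 + 0)) | c.(0 | 0) ⊢ --c--▸ u6, --c--▸ u8, --d--▸ u7
  u4 = 0 | (d.0 | (0 + 0)) | d.c.(0 | 0) ⊢ --d--▸ u10, --d--▸ u9
  u5 = c.0 | (0 | (0 + 0)) | d.c.(0 | 0) ⊢ --c--▸ u9, --d--▸ u11
  u6 = c.0 | (d.0 | (0 + 0)) | c.(0 | 0) ⊢ --c--▸ u10, --c--▸ u12, --d--▸ u11
  u7 = c.c.0 | (0 | (0 + 0)) | c.(0 | 0) ⊢ --c--▸ u11, --c--▸ u13
  u8 = c.c.0 | (d.0 | (0 + 0)) | (0 | 0) ⊢ --c--▸ u12, --d--▸ u13
  u9 = 0 | (0 | (0 + 0)) | d.c.(0 | 0) ⊢ --d--▸ u14
  u10 = 0 | (d.0 | (0 + 0)) | c.(0 | 0) ⊢ --c--▸ u15, --d--▸ u14
  u11 = c.0 | (0 | (0 + 0)) | c.(0 | 0) ⊢ --c--▸ u14, --c--▸ u16
  u12 = c.0 | (d.0 | (0 + 0)) | (0 | 0) ⊢ --c--▸ u15, --d--▸ u16
  u13 = c.c.0 | (0 | (0 + 0)) | (0 | 0) ⊢ --c--▸ u16
  u14 = 0 | (0 | (0 + 0)) | c.(0 | 0) ⊢ --c--▸ u17
  u15 = 0 | (d.0 | (0 + 0)) | (0 | 0) ⊢ --d--▸ u17
  u16 = c.0 | (0 | (0 + 0)) | (0 | 0) ⊢ --c--▸ u17
  u17 = 0 | (0 | (0 + 0)) | (0 | 0) ⊢ ∅
LTS(Q): 21 reachable states
  v0 = (c.c.0 | (d.0 | (0 + 0)) + c.0) | d.c.(0 | 0) ⊢ --c--▸ v1, --c--▸ v2, --d--▸ v3, --d--▸ v4
  v1 = 0 | d.c.(0 | 0) ⊢ --d--▸ v5
  v2 = c.0 | (d.0 | (0 + 0)) | d.c.(0 | 0) ⊢ --c--▸ v6, --d--▸ v7, --d--▸ v8
  v3 = (c.c.0 | (d.0 | (0 + 0)) + c.0) | c.(0 | 0) ⊢ --c--▸ v5, --c--▸ v8, --c--▸ v9, --d--▸ v10
  v4 = c.c.0 | (0 | (0 + 0)) | d.c.(0 | 0) ⊢ --c--▸ v7, --d--▸ v10
  v5 = 0 | c.(0 | 0) ⊢ --c--▸ v11
  v6 = 0 | (d.0 | (0 + 0)) | d.c.(0 | 0) ⊢ --d--▸ v12, --d--▸ v13
  v7 = c.0 | (0 | (0 + 0)) | d.c.(0 | 0) ⊢ --c--▸ v12, --d--▸ v14
  v8 = c.0 | (d.0 | (0 + 0)) | c.(0 | 0) ⊢ --c--▸ v13, --c--▸ v15, --d--▸ v14
  v9 = (c.c.0 | (d.0 | (0 + 0)) + c.0) | (0 | 0) ⊢ --c--▸ v11, --c--▸ v15, --d--▸ v16
  v10 = c.c.0 | (0 | (0 + 0)) | c.(0 | 0) ⊢ --c--▸ v14, --c--▸ v16
  v11 = 0 | (0 | 0) ⊢ ∅
  v12 = 0 | (0 | (0 + 0)) | d.c.(0 | 0) ⊢ --d--▸ v17
  v13 = 0 | (d.0 | (0 + 0)) | c.(0 | 0) ⊢ --c--▸ v18, --d--▸ v17
  v14 = c.0 | (0 | (0 + 0)) | c.(0 | 0) ⊢ --c--▸ v17, --c--▸ v19
  v15 = c.0 | (d.0 | (0 + 0)) | (0 | 0) ⊢ --c--▸ v18, --d--▸ v19
  v16 = c.c.0 | (0 | (0 + 0)) | (0 | 0) ⊢ --c--▸ v19
  v17 = 0 | (0 | (0 + 0)) | c.(0 | 0) ⊢ --c--▸ v20
  v18 = 0 | (d.0 | (0 + 0)) | (0 | 0) ⊢ --d--▸ v20
  v19 = c.0 | (0 | (0 + 0)) | (0 | 0) ⊢ --c--▸ v20
  v20 = 0 | (0 | (0 + 0)) | (0 | 0) ⊢ ∅
Coarsest stable partition (strong bisimilarity classes):
  B0 = {u0}
  B1 = {u3}
  B2 = {u7, v10}
  B3 = {u11, u13, v14, v16}
  B4 = {u14, u16, v17, v19, v5}
  B5 = {u17, v11, v20}
  B6 = {u6, u8, v8}
  B7 = {u10, u12, v13, v15}
  B8 = {u15, v18}
  B9 = {u2, v4}
  B10 = {u5, v7}
  B11 = {u9, v1, v12}
  B12 = {u1, v2}
  B13 = {u4, v6}
  B14 = {v0}
  B15 = {v3}
  B16 = {v9}
u0 ∈ B0, v0 ∈ B14 → different blocks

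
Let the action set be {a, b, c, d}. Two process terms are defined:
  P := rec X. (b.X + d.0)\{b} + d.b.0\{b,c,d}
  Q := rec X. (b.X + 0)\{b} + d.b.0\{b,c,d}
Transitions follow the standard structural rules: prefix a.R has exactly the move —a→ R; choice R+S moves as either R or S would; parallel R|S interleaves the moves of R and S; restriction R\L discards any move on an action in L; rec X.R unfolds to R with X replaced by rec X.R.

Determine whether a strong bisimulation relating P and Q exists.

P's transition system — 4 states:
  m0 = rec X. (b.X + d.0)\{b} + d.b.0\{b,c,d} → -d-> m1, -d-> m2
  m1 = 0\{b} → deadlocked
  m2 = b.0\{b,c,d} → -b-> m3
  m3 = 0\{b,c,d} → deadlocked
Q's transition system — 3 states:
  n0 = rec X. (b.X + 0)\{b} + d.b.0\{b,c,d} → -d-> n1
  n1 = b.0\{b,c,d} → -b-> n2
  n2 = 0\{b,c,d} → deadlocked
Bisimilarity quotient blocks:
  B0 = {m0}
  B1 = {m2, n1}
  B2 = {m1, m3, n2}
  B3 = {n0}
m0 ∈ B0, n0 ∈ B3 → different blocks

not bisimilar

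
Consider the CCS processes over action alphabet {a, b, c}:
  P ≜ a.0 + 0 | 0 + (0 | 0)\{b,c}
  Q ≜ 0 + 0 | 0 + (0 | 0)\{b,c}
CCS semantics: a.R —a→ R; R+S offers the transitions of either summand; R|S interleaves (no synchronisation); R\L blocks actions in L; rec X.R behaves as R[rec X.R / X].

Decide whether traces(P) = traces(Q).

trace-distinct — witness ⟨a⟩

LTS(P): 2 reachable states
  u0 = a.0 + 0 | 0 + (0 | 0)\{b,c} → =a=> u1
  u1 = 0 → (no moves)
LTS(Q): 1 reachable states
  v0 = 0 + 0 | 0 + (0 | 0)\{b,c} → (no moves)
Executing a from P (initial set {u0}):
  after a @ step 1: {u1}
  ✓ P
Executing a from Q (initial set {v0}):
  after a @ step 1: no successor for Q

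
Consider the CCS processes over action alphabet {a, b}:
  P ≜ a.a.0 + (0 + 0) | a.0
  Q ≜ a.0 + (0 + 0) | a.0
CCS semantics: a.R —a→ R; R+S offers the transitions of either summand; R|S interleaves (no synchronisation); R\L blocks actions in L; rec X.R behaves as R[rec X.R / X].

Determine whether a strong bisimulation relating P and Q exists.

Reachable graph of P (4 states):
  p0 = a.a.0 + (0 + 0) | a.0 → ··a··> p1, ··a··> p2
  p1 = (0 + 0) | 0 → stopped
  p2 = a.0 → ··a··> p3
  p3 = 0 → stopped
Reachable graph of Q (3 states):
  q0 = a.0 + (0 + 0) | a.0 → ··a··> q1, ··a··> q2
  q1 = (0 + 0) | 0 → stopped
  q2 = 0 → stopped
Partition-refinement fixed point:
  B0 = {p0}
  B1 = {p1, p3, q1, q2}
  B2 = {p2, q0}
p0 ∈ B0, q0 ∈ B2 → different blocks

NO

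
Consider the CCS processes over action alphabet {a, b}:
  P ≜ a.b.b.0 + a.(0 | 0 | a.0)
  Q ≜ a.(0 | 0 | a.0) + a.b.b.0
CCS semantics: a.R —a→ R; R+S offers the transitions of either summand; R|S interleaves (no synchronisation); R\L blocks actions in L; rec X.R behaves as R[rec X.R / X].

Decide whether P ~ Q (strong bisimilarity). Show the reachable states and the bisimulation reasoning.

P's transition system — 6 states:
  m0 = a.b.b.0 + a.(0 | 0 | a.0) | -a-> m1, -a-> m2
  m1 = 0 | 0 | a.0 | -a-> m3
  m2 = b.b.0 | -b-> m4
  m3 = 0 | 0 | 0 | ∅
  m4 = b.0 | -b-> m5
  m5 = 0 | ∅
Q's transition system — 6 states:
  n0 = a.(0 | 0 | a.0) + a.b.b.0 | -a-> n1, -a-> n2
  n1 = 0 | 0 | a.0 | -a-> n3
  n2 = b.b.0 | -b-> n4
  n3 = 0 | 0 | 0 | ∅
  n4 = b.0 | -b-> n5
  n5 = 0 | ∅
Partition-refinement fixed point:
  B0 = {m0, n0}
  B1 = {m2, n2}
  B2 = {m4, n4}
  B3 = {m3, m5, n3, n5}
  B4 = {m1, n1}
m0 ∈ B0, n0 ∈ B0 → same block

P ~ Q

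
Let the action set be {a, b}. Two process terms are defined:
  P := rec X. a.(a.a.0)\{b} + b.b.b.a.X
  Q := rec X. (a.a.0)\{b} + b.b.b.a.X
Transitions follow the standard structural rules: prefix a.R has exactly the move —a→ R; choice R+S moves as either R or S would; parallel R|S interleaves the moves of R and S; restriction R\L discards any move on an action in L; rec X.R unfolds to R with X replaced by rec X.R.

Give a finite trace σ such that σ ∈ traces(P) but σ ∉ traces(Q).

LTS(P): 7 reachable states
  p0 = rec X. a.(a.a.0)\{b} + b.b.b.a.X :: --a--▸ p1, --b--▸ p2
  p1 = (a.a.0)\{b} :: --a--▸ p3
  p2 = b.b.a.(rec X. a.(a.a.0)\{b} + b.b.b.a.X) :: --b--▸ p4
  p3 = (a.0)\{b} :: --a--▸ p5
  p4 = b.a.(rec X. a.(a.a.0)\{b} + b.b.b.a.X) :: --b--▸ p6
  p5 = 0\{b} :: stopped
  p6 = a.(rec X. a.(a.a.0)\{b} + b.b.b.a.X) :: --a--▸ p0
LTS(Q): 6 reachable states
  q0 = rec X. (a.a.0)\{b} + b.b.b.a.X :: --a--▸ q1, --b--▸ q2
  q1 = (a.0)\{b} :: --a--▸ q3
  q2 = b.b.a.(rec X. (a.a.0)\{b} + b.b.b.a.X) :: --b--▸ q4
  q3 = 0\{b} :: stopped
  q4 = b.a.(rec X. (a.a.0)\{b} + b.b.b.a.X) :: --b--▸ q5
  q5 = a.(rec X. (a.a.0)\{b} + b.b.b.a.X) :: --a--▸ q0
Trace ⟨aaa⟩ through P, begin at {p0}:
  after a @ step 1: {p1}
  after a @ step 2: {p3}
  after a @ step 3: {p5}
  P completes σ.
Trace ⟨aaa⟩ through Q, begin at {q0}:
  after a @ step 1: {q1}
  after a @ step 2: {q3}
  after a @ step 3: ∅  — Q cannot continue

aaa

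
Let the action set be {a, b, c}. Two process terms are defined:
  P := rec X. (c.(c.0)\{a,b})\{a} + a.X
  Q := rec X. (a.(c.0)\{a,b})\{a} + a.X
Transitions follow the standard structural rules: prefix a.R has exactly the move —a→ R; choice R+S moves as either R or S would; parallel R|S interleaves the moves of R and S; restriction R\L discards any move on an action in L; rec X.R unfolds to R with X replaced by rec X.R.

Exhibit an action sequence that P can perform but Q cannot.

c

LTS(P): 3 reachable states
  s0 = rec X. (c.(c.0)\{a,b})\{a} + a.X | —a→ s0, —c→ s1
  s1 = (c.0)\{a,b}\{a} | —c→ s2
  s2 = 0\{a,b}\{a} | stopped
LTS(Q): 1 reachable states
  t0 = rec X. (a.(c.0)\{a,b})\{a} + a.X | —a→ t0
Run σ = ⟨c⟩ on P: start {s0}
  [1] c ⇒ {s1}
  ✓ P
Run σ = ⟨c⟩ on Q: start {t0}
  [1] c ⇒ ∅ (Q stuck)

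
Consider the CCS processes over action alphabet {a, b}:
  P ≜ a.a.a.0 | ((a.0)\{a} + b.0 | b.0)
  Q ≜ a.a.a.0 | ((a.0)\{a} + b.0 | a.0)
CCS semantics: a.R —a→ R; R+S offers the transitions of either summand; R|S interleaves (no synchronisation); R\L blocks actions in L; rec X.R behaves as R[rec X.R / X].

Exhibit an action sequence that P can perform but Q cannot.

LTS(P): 16 reachable states
  s0 = a.a.a.0 | ((a.0)\{a} + b.0 | b.0) :: =a=> s1, =b=> s2, =b=> s3
  s1 = a.a.0 | ((a.0)\{a} + b.0 | b.0) :: =a=> s4, =b=> s5, =b=> s6
  s2 = a.a.a.0 | (0 | b.0) :: =a=> s5, =b=> s7
  s3 = a.a.a.0 | (b.0 | 0) :: =a=> s6, =b=> s7
  s4 = a.0 | ((a.0)\{a} + b.0 | b.0) :: =a=> s8, =b=> s10, =b=> s9
  s5 = a.a.0 | (0 | b.0) :: =a=> s9, =b=> s11
  s6 = a.a.0 | (b.0 | 0) :: =a=> s10, =b=> s11
  s7 = a.a.a.0 | (0 | 0) :: =a=> s11
  s8 = 0 | ((a.0)\{a} + b.0 | b.0) :: =b=> s12, =b=> s13
  s9 = a.0 | (0 | b.0) :: =a=> s12, =b=> s14
  s10 = a.0 | (b.0 | 0) :: =a=> s13, =b=> s14
  s11 = a.a.0 | (0 | 0) :: =a=> s14
  s12 = 0 | (0 | b.0) :: =b=> s15
  s13 = 0 | (b.0 | 0) :: =b=> s15
  s14 = a.0 | (0 | 0) :: =a=> s15
  s15 = 0 | (0 | 0) :: ∅
LTS(Q): 16 reachable states
  t0 = a.a.a.0 | ((a.0)\{a} + b.0 | a.0) :: =a=> t1, =a=> t2, =b=> t3
  t1 = a.a.0 | ((a.0)\{a} + b.0 | a.0) :: =a=> t4, =a=> t5, =b=> t6
  t2 = a.a.a.0 | (b.0 | 0) :: =a=> t5, =b=> t7
  t3 = a.a.a.0 | (0 | a.0) :: =a=> t6, =a=> t7
  t4 = a.0 | ((a.0)\{a} + b.0 | a.0) :: =a=> t8, =a=> t9, =b=> t10
  t5 = a.a.0 | (b.0 | 0) :: =a=> t9, =b=> t11
  t6 = a.a.0 | (0 | a.0) :: =a=> t10, =a=> t11
  t7 = a.a.a.0 | (0 | 0) :: =a=> t11
  t8 = 0 | ((a.0)\{a} + b.0 | a.0) :: =a=> t12, =b=> t13
  t9 = a.0 | (b.0 | 0) :: =a=> t12, =b=> t14
  t10 = a.0 | (0 | a.0) :: =a=> t13, =a=> t14
  t11 = a.a.0 | (0 | 0) :: =a=> t14
  t12 = 0 | (b.0 | 0) :: =b=> t15
  t13 = 0 | (0 | a.0) :: =a=> t15
  t14 = a.0 | (0 | 0) :: =a=> t15
  t15 = 0 | (0 | 0) :: ∅
Trace ⟨bb⟩ through P, begin at {s0}:
  [1] b ⇒ {s2, s3}
  [2] b ⇒ {s7}
  ✓ P
Trace ⟨bb⟩ through Q, begin at {t0}:
  [1] b ⇒ {t3}
  [2] b ⇒ ∅ (Q stuck)

bb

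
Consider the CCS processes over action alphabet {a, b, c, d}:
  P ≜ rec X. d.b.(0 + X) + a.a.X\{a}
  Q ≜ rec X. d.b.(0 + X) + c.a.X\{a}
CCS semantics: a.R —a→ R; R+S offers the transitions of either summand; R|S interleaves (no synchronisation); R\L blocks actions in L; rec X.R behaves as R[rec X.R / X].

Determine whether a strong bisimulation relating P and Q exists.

not bisimilar

P's transition system — 7 states:
  u0 = rec X. d.b.(0 + X) + a.a.X\{a} → --a--▸ u1, --d--▸ u2
  u1 = a.(rec X. d.b.(0 + X) + a.a.X\{a})\{a} → --a--▸ u3
  u2 = b.(0 + (rec X. d.b.(0 + X) + a.a.X\{a})) → --b--▸ u4
  u3 = (rec X. d.b.(0 + X) + a.a.X\{a})\{a} → --d--▸ u5
  u4 = 0 + (rec X. d.b.(0 + X) + a.a.X\{a}) → --a--▸ u1, --d--▸ u2
  u5 = (b.(0 + (rec X. d.b.(0 + X) + a.a.X\{a})))\{a} → --b--▸ u6
  u6 = (0 + (rec X. d.b.(0 + X) + a.a.X\{a}))\{a} → --d--▸ u5
Q's transition system — 8 states:
  v0 = rec X. d.b.(0 + X) + c.a.X\{a} → --c--▸ v1, --d--▸ v2
  v1 = a.(rec X. d.b.(0 + X) + c.a.X\{a})\{a} → --a--▸ v3
  v2 = b.(0 + (rec X. d.b.(0 + X) + c.a.X\{a})) → --b--▸ v4
  v3 = (rec X. d.b.(0 + X) + c.a.X\{a})\{a} → --c--▸ v5, --d--▸ v6
  v4 = 0 + (rec X. d.b.(0 + X) + c.a.X\{a}) → --c--▸ v1, --d--▸ v2
  v5 = (a.(rec X. d.b.(0 + X) + c.a.X\{a})\{a})\{a} → stopped
  v6 = (b.(0 + (rec X. d.b.(0 + X) + c.a.X\{a})))\{a} → --b--▸ v7
  v7 = (0 + (rec X. d.b.(0 + X) + c.a.X\{a}))\{a} → --c--▸ v5, --d--▸ v6
Coarsest stable partition (strong bisimilarity classes):
  B0 = {u0, u4}
  B1 = {u2}
  B2 = {u1}
  B3 = {u3, u6}
  B4 = {u5}
  B5 = {v0, v4}
  B6 = {v2}
  B7 = {v1}
  B8 = {v3, v7}
  B9 = {v6}
  B10 = {v5}
u0 ∈ B0, v0 ∈ B5 → different blocks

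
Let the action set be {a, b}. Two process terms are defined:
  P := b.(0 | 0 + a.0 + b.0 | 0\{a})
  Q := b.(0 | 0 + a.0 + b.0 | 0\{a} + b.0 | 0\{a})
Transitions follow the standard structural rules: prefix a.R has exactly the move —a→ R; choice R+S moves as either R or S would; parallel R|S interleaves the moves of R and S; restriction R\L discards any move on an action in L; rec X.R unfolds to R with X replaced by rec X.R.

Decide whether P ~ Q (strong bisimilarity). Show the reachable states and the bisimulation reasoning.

P ~ Q

Reachable graph of P (4 states):
  p0 = b.(0 | 0 + a.0 + b.0 | 0\{a}) → —b→ p1
  p1 = 0 | 0 + a.0 + b.0 | 0\{a} → —a→ p2, —b→ p3
  p2 = 0 → stopped
  p3 = 0 | 0\{a} → stopped
Reachable graph of Q (4 states):
  q0 = b.(0 | 0 + a.0 + b.0 | 0\{a} + b.0 | 0\{a}) → —b→ q1
  q1 = 0 | 0 + a.0 + b.0 | 0\{a} + b.0 | 0\{a} → —a→ q2, —b→ q3
  q2 = 0 → stopped
  q3 = 0 | 0\{a} → stopped
Partition-refinement fixed point:
  B0 = {p0, q0}
  B1 = {p1, q1}
  B2 = {p2, p3, q2, q3}
p0 ∈ B0, q0 ∈ B0 → same block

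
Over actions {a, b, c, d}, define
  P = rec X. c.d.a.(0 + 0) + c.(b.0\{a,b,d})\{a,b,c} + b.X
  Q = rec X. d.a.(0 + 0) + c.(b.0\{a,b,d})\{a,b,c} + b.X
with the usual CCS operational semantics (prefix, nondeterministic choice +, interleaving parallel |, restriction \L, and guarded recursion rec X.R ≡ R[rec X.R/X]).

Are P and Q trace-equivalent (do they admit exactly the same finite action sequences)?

Reachable graph of P (5 states):
  m0 = rec X. c.d.a.(0 + 0) + c.(b.0\{a,b,d})\{a,b,c} + b.X | -b-> m0, -c-> m1, -c-> m2
  m1 = (b.0\{a,b,d})\{a,b,c} | (no moves)
  m2 = d.a.(0 + 0) | -d-> m3
  m3 = a.(0 + 0) | -a-> m4
  m4 = 0 + 0 | (no moves)
Reachable graph of Q (4 states):
  n0 = rec X. d.a.(0 + 0) + c.(b.0\{a,b,d})\{a,b,c} + b.X | -b-> n0, -c-> n1, -d-> n2
  n1 = (b.0\{a,b,d})\{a,b,c} | (no moves)
  n2 = a.(0 + 0) | -a-> n3
  n3 = 0 + 0 | (no moves)
Trace ⟨cd⟩ through P, begin at {m0}:
  after c @ step 1: {m1, m2}
  after d @ step 2: {m3}
  ✓ P
Trace ⟨cd⟩ through Q, begin at {n0}:
  after c @ step 1: {n1}
  after d @ step 2: ∅ (Q stuck)

NO — witness ⟨cd⟩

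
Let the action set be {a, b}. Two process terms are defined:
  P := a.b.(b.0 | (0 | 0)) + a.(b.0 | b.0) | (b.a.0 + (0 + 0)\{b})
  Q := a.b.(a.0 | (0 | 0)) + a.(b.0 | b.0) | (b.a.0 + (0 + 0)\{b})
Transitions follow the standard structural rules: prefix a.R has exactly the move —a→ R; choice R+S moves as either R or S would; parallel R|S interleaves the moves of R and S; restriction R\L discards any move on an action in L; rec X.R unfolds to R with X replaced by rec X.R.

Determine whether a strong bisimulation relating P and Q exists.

P's transition system — 18 states:
  p0 = a.b.(b.0 | (0 | 0)) + a.(b.0 | b.0) | (b.a.0 + (0 + 0)\{b}) ⊢ ··a··> p1, ··a··> p2, ··b··> p3
  p1 = b.(b.0 | (0 | 0)) ⊢ ··b··> p4
  p2 = b.0 | b.0 | (b.a.0 + (0 + 0)\{b}) ⊢ ··b··> p5, ··b··> p6, ··b··> p7
  p3 = a.(b.0 | b.0) | a.0 ⊢ ··a··> p7, ··a··> p8
  p4 = b.0 | (0 | 0) ⊢ ··b··> p9
  p5 = 0 | b.0 | (b.a.0 + (0 + 0)\{b}) ⊢ ··b··> p10, ··b··> p11
  p6 = b.0 | 0 | (b.a.0 + (0 + 0)\{b}) ⊢ ··b··> p10, ··b··> p12
  p7 = b.0 | b.0 | a.0 ⊢ ··a··> p13, ··b··> p11, ··b··> p12
  p8 = a.(b.0 | b.0) | 0 ⊢ ··a··> p13
  p9 = 0 | (0 | 0) ⊢ (no moves)
  p10 = 0 | 0 | (b.a.0 + (0 + 0)\{b}) ⊢ ··b··> p14
  p11 = 0 | b.0 | a.0 ⊢ ··a··> p15, ··b··> p14
  p12 = b.0 | 0 | a.0 ⊢ ··a··> p16, ··b··> p14
  p13 = b.0 | b.0 | 0 ⊢ ··b··> p15, ··b··> p16
  p14 = 0 | 0 | a.0 ⊢ ··a··> p17
  p15 = 0 | b.0 | 0 ⊢ ··b··> p17
  p16 = b.0 | 0 | 0 ⊢ ··b··> p17
  p17 = 0 | 0 | 0 ⊢ (no moves)
Q's transition system — 18 states:
  q0 = a.b.(a.0 | (0 | 0)) + a.(b.0 | b.0) | (b.a.0 + (0 + 0)\{b}) ⊢ ··a··> q1, ··a··> q2, ··b··> q3
  q1 = b.(a.0 | (0 | 0)) ⊢ ··b··> q4
  q2 = b.0 | b.0 | (b.a.0 + (0 + 0)\{b}) ⊢ ··b··> q5, ··b··> q6, ··b··> q7
  q3 = a.(b.0 | b.0) | a.0 ⊢ ··a··> q7, ··a··> q8
  q4 = a.0 | (0 | 0) ⊢ ··a··> q9
  q5 = 0 | b.0 | (b.a.0 + (0 + 0)\{b}) ⊢ ··b··> q10, ··b··> q11
  q6 = b.0 | 0 | (b.a.0 + (0 + 0)\{b}) ⊢ ··b··> q10, ··b··> q12
  q7 = b.0 | b.0 | a.0 ⊢ ··a··> q13, ··b··> q11, ··b··> q12
  q8 = a.(b.0 | b.0) | 0 ⊢ ··a··> q13
  q9 = 0 | (0 | 0) ⊢ (no moves)
  q10 = 0 | 0 | (b.a.0 + (0 + 0)\{b}) ⊢ ··b··> q14
  q11 = 0 | b.0 | a.0 ⊢ ··a··> q15, ··b··> q14
  q12 = b.0 | 0 | a.0 ⊢ ··a··> q16, ··b··> q14
  q13 = b.0 | b.0 | 0 ⊢ ··b··> q15, ··b··> q16
  q14 = 0 | 0 | a.0 ⊢ ··a··> q17
  q15 = 0 | b.0 | 0 ⊢ ··b··> q17
  q16 = b.0 | 0 | 0 ⊢ ··b··> q17
  q17 = 0 | 0 | 0 ⊢ (no moves)
Bisimilarity quotient blocks:
  B0 = {p0}
  B1 = {p2, q2}
  B2 = {p5, p6, q5, q6}
  B3 = {p11, p12, q11, q12}
  B4 = {p14, q14, q4}
  B5 = {p17, p9, q17, q9}
  B6 = {p15, p16, p4, q15, q16}
  B7 = {p10, q1, q10}
  B8 = {p7, q7}
  B9 = {p1, p13, q13}
  B10 = {p3, q3}
  B11 = {p8, q8}
  B12 = {q0}
p0 ∈ B0, q0 ∈ B12 → different blocks

P ≁ Q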